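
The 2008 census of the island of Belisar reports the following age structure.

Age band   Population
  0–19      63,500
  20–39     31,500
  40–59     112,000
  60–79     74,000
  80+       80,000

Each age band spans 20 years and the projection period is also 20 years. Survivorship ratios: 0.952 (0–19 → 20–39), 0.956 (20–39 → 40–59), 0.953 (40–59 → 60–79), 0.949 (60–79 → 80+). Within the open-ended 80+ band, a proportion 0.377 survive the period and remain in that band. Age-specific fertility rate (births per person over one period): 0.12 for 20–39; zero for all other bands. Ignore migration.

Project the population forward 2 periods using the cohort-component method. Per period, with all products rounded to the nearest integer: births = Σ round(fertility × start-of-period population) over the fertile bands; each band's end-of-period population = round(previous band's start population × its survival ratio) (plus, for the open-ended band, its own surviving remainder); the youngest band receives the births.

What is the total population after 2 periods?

(Bands numbered youngest = 1 to oldest = 5.)
Period 1.
Births: 31500 * 0.12 = 3780
Band 2: 63500 * 0.952 = 60452
Band 3: 31500 * 0.956 = 30114
Band 4: 112000 * 0.953 = 106736
Band 5: 74000 * 0.949 + 80000 * 0.377 = 70226 + 30160 = 100386
End of period: [3780, 60452, 30114, 106736, 100386]
Period 2.
Births: 60452 * 0.12 = 7254
Band 2: 3780 * 0.952 = 3599
Band 3: 60452 * 0.956 = 57792
Band 4: 30114 * 0.953 = 28699
Band 5: 106736 * 0.949 + 100386 * 0.377 = 101292 + 37846 = 139138
End of period: [7254, 3599, 57792, 28699, 139138]
Total after period 2: 7254 + 3599 + 57792 + 28699 + 139138 = 236482

236482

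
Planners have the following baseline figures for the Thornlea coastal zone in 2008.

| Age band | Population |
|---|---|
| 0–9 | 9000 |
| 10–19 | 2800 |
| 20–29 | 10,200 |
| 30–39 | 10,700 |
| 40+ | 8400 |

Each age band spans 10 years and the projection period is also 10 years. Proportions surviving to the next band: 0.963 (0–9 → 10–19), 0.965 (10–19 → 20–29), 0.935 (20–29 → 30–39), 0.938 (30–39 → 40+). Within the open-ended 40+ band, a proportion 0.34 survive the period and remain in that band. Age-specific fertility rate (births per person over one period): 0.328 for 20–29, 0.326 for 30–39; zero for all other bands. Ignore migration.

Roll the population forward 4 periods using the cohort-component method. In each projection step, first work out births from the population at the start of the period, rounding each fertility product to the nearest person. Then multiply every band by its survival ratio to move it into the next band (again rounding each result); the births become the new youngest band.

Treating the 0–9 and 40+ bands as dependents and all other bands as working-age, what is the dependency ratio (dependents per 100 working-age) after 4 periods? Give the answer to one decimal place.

109.4

Let band 1 be 0–9 through band 5 = 40+.
— Period 1 —
Births: 10200 × 0.328 = 3346  |  10700 × 0.326 = 3488 → total 6834
Band 2: 9000 × 0.963 = 8667
Band 3: 2800 × 0.965 = 2702
Band 4: 10200 × 0.935 = 9537
Band 5: 10700 × 0.938 + 8400 × 0.34 = 10037 + 2856 = 12893
Giving 6834 / 8667 / 2702 / 9537 / 12893.
— Period 2 —
Births: 2702 × 0.328 = 886  |  9537 × 0.326 = 3109 → total 3995
Band 2: 6834 × 0.963 = 6581
Band 3: 8667 × 0.965 = 8364
Band 4: 2702 × 0.935 = 2526
Band 5: 9537 × 0.938 + 12893 × 0.34 = 8946 + 4384 = 13330
Giving 3995 / 6581 / 8364 / 2526 / 13330.
— Period 3 —
Births: 8364 × 0.328 = 2743  |  2526 × 0.326 = 823 → total 3566
Band 2: 3995 × 0.963 = 3847
Band 3: 6581 × 0.965 = 6351
Band 4: 8364 × 0.935 = 7820
Band 5: 2526 × 0.938 + 13330 × 0.34 = 2369 + 4532 = 6901
Giving 3566 / 3847 / 6351 / 7820 / 6901.
— Period 4 —
Births: 6351 × 0.328 = 2083  |  7820 × 0.326 = 2549 → total 4632
Band 2: 3566 × 0.963 = 3434
Band 3: 3847 × 0.965 = 3712
Band 4: 6351 × 0.935 = 5938
Band 5: 7820 × 0.938 + 6901 × 0.34 = 7335 + 2346 = 9681
Giving 4632 / 3434 / 3712 / 5938 / 9681.
Dependents (band 0–9 + band 40+) = 4632 + 9681 = 14313; working-age = 13084; ratio = 14313/13084 × 100 = 109.4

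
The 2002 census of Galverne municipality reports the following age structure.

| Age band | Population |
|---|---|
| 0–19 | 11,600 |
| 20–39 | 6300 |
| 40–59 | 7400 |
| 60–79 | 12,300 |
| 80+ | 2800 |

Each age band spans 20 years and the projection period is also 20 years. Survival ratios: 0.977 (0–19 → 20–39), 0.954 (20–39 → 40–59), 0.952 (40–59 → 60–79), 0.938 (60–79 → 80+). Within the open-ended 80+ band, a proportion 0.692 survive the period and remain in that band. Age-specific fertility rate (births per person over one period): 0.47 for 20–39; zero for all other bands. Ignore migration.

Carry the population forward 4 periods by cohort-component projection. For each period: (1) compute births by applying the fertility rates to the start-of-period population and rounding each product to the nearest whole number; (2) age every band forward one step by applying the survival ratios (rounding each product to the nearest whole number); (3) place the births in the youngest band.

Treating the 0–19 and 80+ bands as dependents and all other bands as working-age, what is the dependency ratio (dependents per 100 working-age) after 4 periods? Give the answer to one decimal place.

(Groups numbered youngest = 1 to oldest = 5.)
[period 1]
Births: 6300 × 0.47 = 2961
Group 2: 11600 × 0.977 = 11333
Group 3: 6300 × 0.954 = 6010
Group 4: 7400 × 0.952 = 7045
Group 5: 12300 × 0.938 + 2800 × 0.692 = 11537 + 1938 = 13475
Giving 2961 / 11333 / 6010 / 7045 / 13475.
[period 2]
Births: 11333 × 0.47 = 5327
Group 2: 2961 × 0.977 = 2893
Group 3: 11333 × 0.954 = 10812
Group 4: 6010 × 0.952 = 5722
Group 5: 7045 × 0.938 + 13475 × 0.692 = 6608 + 9325 = 15933
Giving 5327 / 2893 / 10812 / 5722 / 15933.
[period 3]
Births: 2893 × 0.47 = 1360
Group 2: 5327 × 0.977 = 5204
Group 3: 2893 × 0.954 = 2760
Group 4: 10812 × 0.952 = 10293
Group 5: 5722 × 0.938 + 15933 × 0.692 = 5367 + 11026 = 16393
Giving 1360 / 5204 / 2760 / 10293 / 16393.
[period 4]
Births: 5204 × 0.47 = 2446
Group 2: 1360 × 0.977 = 1329
Group 3: 5204 × 0.954 = 4965
Group 4: 2760 × 0.952 = 2628
Group 5: 10293 × 0.938 + 16393 × 0.692 = 9655 + 11344 = 20999
Giving 2446 / 1329 / 4965 / 2628 / 20999.
Dependents (band 0–19 + band 80+) = 2446 + 20999 = 23445; working-age = 8922; ratio = 23445/8922 × 100 = 262.8

262.8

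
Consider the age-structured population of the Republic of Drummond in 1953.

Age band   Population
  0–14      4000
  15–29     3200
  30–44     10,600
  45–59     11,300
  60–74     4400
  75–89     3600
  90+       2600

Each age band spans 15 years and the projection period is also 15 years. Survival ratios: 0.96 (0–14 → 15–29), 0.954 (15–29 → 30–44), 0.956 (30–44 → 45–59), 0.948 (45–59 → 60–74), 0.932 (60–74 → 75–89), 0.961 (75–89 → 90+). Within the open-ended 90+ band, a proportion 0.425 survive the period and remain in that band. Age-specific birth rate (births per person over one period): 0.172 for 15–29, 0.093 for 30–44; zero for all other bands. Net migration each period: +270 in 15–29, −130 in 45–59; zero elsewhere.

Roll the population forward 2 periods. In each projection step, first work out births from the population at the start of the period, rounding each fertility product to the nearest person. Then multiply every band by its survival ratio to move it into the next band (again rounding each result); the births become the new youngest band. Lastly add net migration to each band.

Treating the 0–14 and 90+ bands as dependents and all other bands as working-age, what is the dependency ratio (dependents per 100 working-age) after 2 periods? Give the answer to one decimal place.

24.6

(Groups numbered youngest = 1 to oldest = 7.)
Period 1:
Births: 3200 × 0.172 = 550, 10600 × 0.093 = 986 → total 1536
Group 2: 4000 × 0.96 = 3840
Group 3: 3200 × 0.954 = 3053
Group 4: 10600 × 0.956 = 10134
Group 5: 11300 × 0.948 = 10712
Group 6: 4400 × 0.932 = 4101
Group 7: 3600 × 0.961 + 2600 × 0.425 = 3460 + 1105 = 4565
Net migration: Group 2 + 270 → 4110; Group 4 − 130 → 10004
Population now: 0–14=1536, 15–29=4110, 30–44=3053, 45–59=10004, 60–74=10712, 75–89=4101, 90+=4565
Period 2:
Births: 4110 × 0.172 = 707, 3053 × 0.093 = 284 → total 991
Group 2: 1536 × 0.96 = 1475
Group 3: 4110 × 0.954 = 3921
Group 4: 3053 × 0.956 = 2919
Group 5: 10004 × 0.948 = 9484
Group 6: 10712 × 0.932 = 9984
Group 7: 4101 × 0.961 + 4565 × 0.425 = 3941 + 1940 = 5881
Net migration: Group 2 + 270 → 1745; Group 4 − 130 → 2789
Population now: 0–14=991, 15–29=1745, 30–44=3921, 45–59=2789, 60–74=9484, 75–89=9984, 90+=5881
Dependents (band 0–14 + band 90+) = 991 + 5881 = 6872; working-age = 27923; ratio = 6872/27923 × 100 = 24.6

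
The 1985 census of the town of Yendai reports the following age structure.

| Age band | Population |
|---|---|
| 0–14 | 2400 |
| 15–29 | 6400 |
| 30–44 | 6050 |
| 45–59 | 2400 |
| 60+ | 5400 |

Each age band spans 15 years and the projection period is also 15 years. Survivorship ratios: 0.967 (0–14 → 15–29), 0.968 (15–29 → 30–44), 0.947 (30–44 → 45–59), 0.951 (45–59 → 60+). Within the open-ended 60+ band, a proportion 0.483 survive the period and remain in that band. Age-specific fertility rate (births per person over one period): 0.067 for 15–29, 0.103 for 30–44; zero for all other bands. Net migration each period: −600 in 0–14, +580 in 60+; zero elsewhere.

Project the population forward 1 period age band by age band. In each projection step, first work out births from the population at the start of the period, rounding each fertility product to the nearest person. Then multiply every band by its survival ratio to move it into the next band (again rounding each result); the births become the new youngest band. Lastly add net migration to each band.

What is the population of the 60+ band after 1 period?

5470

Let band 1 be 0–14 through band 5 = 60+.
[period 1]
Births: 6400 * 0.067 = 429  |  6050 * 0.103 = 623 ⇒ total 1052
Band 2: 2400 * 0.967 = 2321
Band 3: 6400 * 0.968 = 6195
Band 4: 6050 * 0.947 = 5729
Band 5: 2400 * 0.951 + 5400 * 0.483 = 2282 + 2608 = 4890
Net migration: Band 1 − 600 → 452; Band 5 + 580 → 5470
Population now: 0–14=452, 15–29=2321, 30–44=6195, 45–59=5729, 60+=5470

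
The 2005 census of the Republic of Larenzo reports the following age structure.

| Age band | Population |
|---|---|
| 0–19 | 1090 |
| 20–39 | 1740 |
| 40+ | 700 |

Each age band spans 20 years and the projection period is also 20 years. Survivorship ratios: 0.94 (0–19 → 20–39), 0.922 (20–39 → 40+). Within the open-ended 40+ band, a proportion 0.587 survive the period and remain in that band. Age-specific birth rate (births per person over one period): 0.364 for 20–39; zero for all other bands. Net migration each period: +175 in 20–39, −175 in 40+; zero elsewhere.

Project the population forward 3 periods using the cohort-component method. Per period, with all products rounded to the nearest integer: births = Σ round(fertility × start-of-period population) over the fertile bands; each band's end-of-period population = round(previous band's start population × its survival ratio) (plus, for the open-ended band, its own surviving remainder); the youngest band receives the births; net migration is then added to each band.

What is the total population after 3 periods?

Period 1:
Births: 1740 × 0.364 = 633
20–39: 1090 × 0.94 = 1025
40+: 1740 × 0.922 + 700 × 0.587 = 1604 + 411 = 2015
Net migration: 20–39 + 175 → 1200; 40+ − 175 → 1840
Population now: 0–19=633, 20–39=1200, 40+=1840
Period 2:
Births: 1200 × 0.364 = 437
20–39: 633 × 0.94 = 595
40+: 1200 × 0.922 + 1840 × 0.587 = 1106 + 1080 = 2186
Net migration: 20–39 + 175 → 770; 40+ − 175 → 2011
Population now: 0–19=437, 20–39=770, 40+=2011
Period 3:
Births: 770 × 0.364 = 280
20–39: 437 × 0.94 = 411
40+: 770 × 0.922 + 2011 × 0.587 = 710 + 1180 = 1890
Net migration: 20–39 + 175 → 586; 40+ − 175 → 1715
Population now: 0–19=280, 20–39=586, 40+=1715
Total after period 3: 280 + 586 + 1715 = 2581

2581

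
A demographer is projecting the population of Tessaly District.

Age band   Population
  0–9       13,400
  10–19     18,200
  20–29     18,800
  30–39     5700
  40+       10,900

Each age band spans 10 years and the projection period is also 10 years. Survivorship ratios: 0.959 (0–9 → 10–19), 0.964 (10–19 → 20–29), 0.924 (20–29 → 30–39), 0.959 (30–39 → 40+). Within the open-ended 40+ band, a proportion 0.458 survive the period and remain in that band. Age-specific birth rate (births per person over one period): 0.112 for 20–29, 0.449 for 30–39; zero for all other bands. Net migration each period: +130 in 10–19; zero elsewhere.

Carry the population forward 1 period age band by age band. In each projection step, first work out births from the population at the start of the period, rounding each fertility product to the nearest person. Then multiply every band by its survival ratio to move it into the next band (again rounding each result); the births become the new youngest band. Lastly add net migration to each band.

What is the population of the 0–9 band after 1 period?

Let band 1 be 0–9 through band 5 = 40+.
— Period 1 —
Births: 18800 * 0.112 = 2106  |  5700 * 0.449 = 2559 → 4665
Band 2: 13400 * 0.959 = 12851
Band 3: 18200 * 0.964 = 17545
Band 4: 18800 * 0.924 = 17371
Band 5: 5700 * 0.959 + 10900 * 0.458 = 5466 + 4992 = 10458
Net migration: Band 2 + 130 → 12981
Giving 4665 / 12981 / 17545 / 17371 / 10458.

4665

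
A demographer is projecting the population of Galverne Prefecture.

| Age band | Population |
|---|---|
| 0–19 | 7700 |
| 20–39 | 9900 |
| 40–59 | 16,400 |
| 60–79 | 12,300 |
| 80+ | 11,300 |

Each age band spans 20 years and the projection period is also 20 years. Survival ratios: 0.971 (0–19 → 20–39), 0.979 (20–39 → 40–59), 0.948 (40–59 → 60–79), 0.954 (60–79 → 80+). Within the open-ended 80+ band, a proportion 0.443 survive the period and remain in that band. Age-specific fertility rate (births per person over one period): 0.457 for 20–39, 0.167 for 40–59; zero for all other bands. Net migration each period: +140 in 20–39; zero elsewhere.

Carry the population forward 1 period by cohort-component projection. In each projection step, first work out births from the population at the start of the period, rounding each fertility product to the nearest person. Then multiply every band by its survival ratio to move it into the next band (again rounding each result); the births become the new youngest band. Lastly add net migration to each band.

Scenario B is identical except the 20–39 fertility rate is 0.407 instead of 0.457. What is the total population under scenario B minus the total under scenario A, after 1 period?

-495

Let band 1 be 0–19 through band 5 = 80+.
Period 1:
Births: 9900 * 0.457 = 4524, 16400 * 0.167 = 2739 — total 7263
Band 2: 7700 * 0.971 = 7477
Band 3: 9900 * 0.979 = 9692
Band 4: 16400 * 0.948 = 15547
Band 5: 12300 * 0.954 + 11300 * 0.443 = 11734 + 5006 = 16740
Net migration: Band 2 + 140 → 7617
End of period: [7263, 7617, 9692, 15547, 16740]
Scenario A total after 1 period: 56859
Scenario B projection —
Period 1:
Births: 9900 * 0.407 = 4029, 16400 * 0.167 = 2739 — total 6768
Band 2: 7700 * 0.971 = 7477
Band 3: 9900 * 0.979 = 9692
Band 4: 16400 * 0.948 = 15547
Band 5: 12300 * 0.954 + 11300 * 0.443 = 11734 + 5006 = 16740
Net migration: Band 2 + 140 → 7617
End of period: [6768, 7617, 9692, 15547, 16740]
Scenario B total after 1 period: 56364
Difference B − A = 56364 − 56859 = -495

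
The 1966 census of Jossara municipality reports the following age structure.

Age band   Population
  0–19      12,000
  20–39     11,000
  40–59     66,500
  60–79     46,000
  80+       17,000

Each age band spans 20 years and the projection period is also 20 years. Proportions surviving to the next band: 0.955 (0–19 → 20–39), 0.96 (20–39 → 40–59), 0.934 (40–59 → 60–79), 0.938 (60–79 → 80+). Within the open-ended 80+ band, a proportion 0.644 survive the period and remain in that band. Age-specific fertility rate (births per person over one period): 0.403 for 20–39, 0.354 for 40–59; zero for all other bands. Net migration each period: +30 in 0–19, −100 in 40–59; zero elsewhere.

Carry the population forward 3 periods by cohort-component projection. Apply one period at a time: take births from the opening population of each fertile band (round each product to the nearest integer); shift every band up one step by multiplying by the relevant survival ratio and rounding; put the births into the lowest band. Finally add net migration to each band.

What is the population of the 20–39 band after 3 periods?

7975

(Groups numbered youngest = 1 to oldest = 5.)
[period 1]
Births: 11000 × 0.403 = 4433, 66500 × 0.354 = 23541 ⇒ total 27974
Group 2: 12000 × 0.955 = 11460
Group 3: 11000 × 0.96 = 10560
Group 4: 66500 × 0.934 = 62111
Group 5: 46000 × 0.938 + 17000 × 0.644 = 43148 + 10948 = 54096
Net migration: Group 1 + 30 → 28004; Group 3 − 100 → 10460
Population now: 0–19=28004, 20–39=11460, 40–59=10460, 60–79=62111, 80+=54096
[period 2]
Births: 11460 × 0.403 = 4618, 10460 × 0.354 = 3703 ⇒ total 8321
Group 2: 28004 × 0.955 = 26744
Group 3: 11460 × 0.96 = 11002
Group 4: 10460 × 0.934 = 9770
Group 5: 62111 × 0.938 + 54096 × 0.644 = 58260 + 34838 = 93098
Net migration: Group 1 + 30 → 8351; Group 3 − 100 → 10902
Population now: 0–19=8351, 20–39=26744, 40–59=10902, 60–79=9770, 80+=93098
[period 3]
Births: 26744 × 0.403 = 10778, 10902 × 0.354 = 3859 ⇒ total 14637
Group 2: 8351 × 0.955 = 7975
Group 3: 26744 × 0.96 = 25674
Group 4: 10902 × 0.934 = 10182
Group 5: 9770 × 0.938 + 93098 × 0.644 = 9164 + 59955 = 69119
Net migration: Group 1 + 30 → 14667; Group 3 − 100 → 25574
Population now: 0–19=14667, 20–39=7975, 40–59=25574, 60–79=10182, 80+=69119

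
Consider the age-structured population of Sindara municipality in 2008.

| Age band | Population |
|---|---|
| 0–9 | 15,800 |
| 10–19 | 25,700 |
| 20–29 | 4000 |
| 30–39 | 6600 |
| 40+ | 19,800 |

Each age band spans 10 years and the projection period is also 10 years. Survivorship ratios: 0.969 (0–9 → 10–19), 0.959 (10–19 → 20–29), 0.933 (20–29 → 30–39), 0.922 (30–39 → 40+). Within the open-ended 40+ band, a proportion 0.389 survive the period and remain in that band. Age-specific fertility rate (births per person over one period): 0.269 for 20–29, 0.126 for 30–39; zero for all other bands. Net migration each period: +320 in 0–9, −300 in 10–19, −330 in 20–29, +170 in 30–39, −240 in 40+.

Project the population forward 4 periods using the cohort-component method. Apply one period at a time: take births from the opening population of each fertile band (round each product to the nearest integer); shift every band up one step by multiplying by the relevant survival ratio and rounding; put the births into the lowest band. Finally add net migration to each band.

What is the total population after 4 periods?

— Period 1 —
Births: 4000 × 0.269 = 1076 ; 6600 × 0.126 = 832 → total 1908
10–19: 15800 × 0.969 = 15310
20–29: 25700 × 0.959 = 24646
30–39: 4000 × 0.933 = 3732
40+: 6600 × 0.922 + 19800 × 0.389 = 6085 + 7702 = 13787
Net migration: 0–9 + 320 → 2228; 10–19 − 300 → 15010; 20–29 − 330 → 24316; 30–39 + 170 → 3902; 40+ − 240 → 13547
End of period: [2228, 15010, 24316, 3902, 13547]
— Period 2 —
Births: 24316 × 0.269 = 6541 ; 3902 × 0.126 = 492 → total 7033
10–19: 2228 × 0.969 = 2159
20–29: 15010 × 0.959 = 14395
30–39: 24316 × 0.933 = 22687
40+: 3902 × 0.922 + 13547 × 0.389 = 3598 + 5270 = 8868
Net migration: 0–9 + 320 → 7353; 10–19 − 300 → 1859; 20–29 − 330 → 14065; 30–39 + 170 → 22857; 40+ − 240 → 8628
End of period: [7353, 1859, 14065, 22857, 8628]
— Period 3 —
Births: 14065 × 0.269 = 3783 ; 22857 × 0.126 = 2880 → total 6663
10–19: 7353 × 0.969 = 7125
20–29: 1859 × 0.959 = 1783
30–39: 14065 × 0.933 = 13123
40+: 22857 × 0.922 + 8628 × 0.389 = 21074 + 3356 = 24430
Net migration: 0–9 + 320 → 6983; 10–19 − 300 → 6825; 20–29 − 330 → 1453; 30–39 + 170 → 13293; 40+ − 240 → 24190
End of period: [6983, 6825, 1453, 13293, 24190]
— Period 4 —
Births: 1453 × 0.269 = 391 ; 13293 × 0.126 = 1675 → total 2066
10–19: 6983 × 0.969 = 6767
20–29: 6825 × 0.959 = 6545
30–39: 1453 × 0.933 = 1356
40+: 13293 × 0.922 + 24190 × 0.389 = 12256 + 9410 = 21666
Net migration: 0–9 + 320 → 2386; 10–19 − 300 → 6467; 20–29 − 330 → 6215; 30–39 + 170 → 1526; 40+ − 240 → 21426
End of period: [2386, 6467, 6215, 1526, 21426]
Total after period 4: 2386 + 6467 + 6215 + 1526 + 21426 = 38020

38020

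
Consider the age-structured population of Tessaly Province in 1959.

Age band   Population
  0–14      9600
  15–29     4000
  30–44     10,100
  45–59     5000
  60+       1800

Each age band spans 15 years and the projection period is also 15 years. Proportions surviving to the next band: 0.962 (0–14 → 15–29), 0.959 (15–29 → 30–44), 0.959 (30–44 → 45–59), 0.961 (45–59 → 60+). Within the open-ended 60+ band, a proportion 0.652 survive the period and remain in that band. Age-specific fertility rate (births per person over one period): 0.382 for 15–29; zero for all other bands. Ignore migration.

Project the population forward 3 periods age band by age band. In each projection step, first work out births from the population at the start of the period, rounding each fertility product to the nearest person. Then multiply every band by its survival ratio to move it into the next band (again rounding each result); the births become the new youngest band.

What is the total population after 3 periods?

26005

Let band 1 be 0–14 through band 5 = 60+.
[period 1]
Births: 4000 × 0.382 = 1528
Band 2: 9600 × 0.962 = 9235
Band 3: 4000 × 0.959 = 3836
Band 4: 10100 × 0.959 = 9686
Band 5: 5000 × 0.961 + 1800 × 0.652 = 4805 + 1174 = 5979
Population now: 0–14=1528, 15–29=9235, 30–44=3836, 45–59=9686, 60+=5979
[period 2]
Births: 9235 × 0.382 = 3528
Band 2: 1528 × 0.962 = 1470
Band 3: 9235 × 0.959 = 8856
Band 4: 3836 × 0.959 = 3679
Band 5: 9686 × 0.961 + 5979 × 0.652 = 9308 + 3898 = 13206
Population now: 0–14=3528, 15–29=1470, 30–44=8856, 45–59=3679, 60+=13206
[period 3]
Births: 1470 × 0.382 = 562
Band 2: 3528 × 0.962 = 3394
Band 3: 1470 × 0.959 = 1410
Band 4: 8856 × 0.959 = 8493
Band 5: 3679 × 0.961 + 13206 × 0.652 = 3536 + 8610 = 12146
Population now: 0–14=562, 15–29=3394, 30–44=1410, 45–59=8493, 60+=12146
Total after period 3: 562 + 3394 + 1410 + 8493 + 12146 = 26005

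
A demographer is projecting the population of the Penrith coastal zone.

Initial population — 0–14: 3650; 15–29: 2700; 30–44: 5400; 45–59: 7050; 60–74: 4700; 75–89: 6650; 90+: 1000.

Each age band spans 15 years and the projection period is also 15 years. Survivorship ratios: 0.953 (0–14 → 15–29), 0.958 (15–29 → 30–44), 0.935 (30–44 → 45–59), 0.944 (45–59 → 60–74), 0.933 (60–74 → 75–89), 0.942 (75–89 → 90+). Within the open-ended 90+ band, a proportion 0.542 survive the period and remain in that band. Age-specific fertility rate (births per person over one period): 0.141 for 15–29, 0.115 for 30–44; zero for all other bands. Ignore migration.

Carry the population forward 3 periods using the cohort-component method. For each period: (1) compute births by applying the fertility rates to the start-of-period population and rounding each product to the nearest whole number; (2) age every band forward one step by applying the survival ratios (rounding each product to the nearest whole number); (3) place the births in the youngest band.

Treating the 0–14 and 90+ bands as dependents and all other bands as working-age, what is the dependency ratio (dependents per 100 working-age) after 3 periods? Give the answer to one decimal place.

Period 1:
Births: 2700 * 0.141 = 381  |  5400 * 0.115 = 621 ⇒ total 1002
15–29: 3650 * 0.953 = 3478
30–44: 2700 * 0.958 = 2587
45–59: 5400 * 0.935 = 5049
60–74: 7050 * 0.944 = 6655
75–89: 4700 * 0.933 = 4385
90+: 6650 * 0.942 + 1000 * 0.542 = 6264 + 542 = 6806
→ [1002, 3478, 2587, 5049, 6655, 4385, 6806]
Period 2:
Births: 3478 * 0.141 = 490  |  2587 * 0.115 = 298 ⇒ total 788
15–29: 1002 * 0.953 = 955
30–44: 3478 * 0.958 = 3332
45–59: 2587 * 0.935 = 2419
60–74: 5049 * 0.944 = 4766
75–89: 6655 * 0.933 = 6209
90+: 4385 * 0.942 + 6806 * 0.542 = 4131 + 3689 = 7820
→ [788, 955, 3332, 2419, 4766, 6209, 7820]
Period 3:
Births: 955 * 0.141 = 135  |  3332 * 0.115 = 383 ⇒ total 518
15–29: 788 * 0.953 = 751
30–44: 955 * 0.958 = 915
45–59: 3332 * 0.935 = 3115
60–74: 2419 * 0.944 = 2284
75–89: 4766 * 0.933 = 4447
90+: 6209 * 0.942 + 7820 * 0.542 = 5849 + 4238 = 10087
→ [518, 751, 915, 3115, 2284, 4447, 10087]
Dependents (band 0–14 + band 90+) = 518 + 10087 = 10605; working-age = 11512; ratio = 10605/11512 × 100 = 92.1

92.1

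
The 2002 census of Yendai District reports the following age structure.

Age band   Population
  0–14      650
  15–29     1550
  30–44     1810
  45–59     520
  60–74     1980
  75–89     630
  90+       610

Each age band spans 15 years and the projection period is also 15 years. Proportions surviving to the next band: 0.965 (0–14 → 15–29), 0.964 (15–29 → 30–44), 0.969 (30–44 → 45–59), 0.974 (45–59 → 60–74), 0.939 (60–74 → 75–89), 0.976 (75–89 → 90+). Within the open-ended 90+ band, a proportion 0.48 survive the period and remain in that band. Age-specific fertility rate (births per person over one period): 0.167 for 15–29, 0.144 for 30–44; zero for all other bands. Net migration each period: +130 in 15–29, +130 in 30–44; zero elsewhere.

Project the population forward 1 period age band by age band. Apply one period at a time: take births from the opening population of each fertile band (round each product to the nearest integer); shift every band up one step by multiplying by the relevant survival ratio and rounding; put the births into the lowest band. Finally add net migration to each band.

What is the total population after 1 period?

7928

Let band 1 be 0–14 through band 7 = 90+.
Period 1.
Births: 1550 × 0.167 = 259, 1810 × 0.144 = 261 → total 520
Band 2: 650 × 0.965 = 627
Band 3: 1550 × 0.964 = 1494
Band 4: 1810 × 0.969 = 1754
Band 5: 520 × 0.974 = 506
Band 6: 1980 × 0.939 = 1859
Band 7: 630 × 0.976 + 610 × 0.48 = 615 + 293 = 908
Net migration: Band 2 + 130 → 757; Band 3 + 130 → 1624
→ [520, 757, 1624, 1754, 506, 1859, 908]
Total after period 1: 520 + 757 + 1624 + 1754 + 506 + 1859 + 908 = 7928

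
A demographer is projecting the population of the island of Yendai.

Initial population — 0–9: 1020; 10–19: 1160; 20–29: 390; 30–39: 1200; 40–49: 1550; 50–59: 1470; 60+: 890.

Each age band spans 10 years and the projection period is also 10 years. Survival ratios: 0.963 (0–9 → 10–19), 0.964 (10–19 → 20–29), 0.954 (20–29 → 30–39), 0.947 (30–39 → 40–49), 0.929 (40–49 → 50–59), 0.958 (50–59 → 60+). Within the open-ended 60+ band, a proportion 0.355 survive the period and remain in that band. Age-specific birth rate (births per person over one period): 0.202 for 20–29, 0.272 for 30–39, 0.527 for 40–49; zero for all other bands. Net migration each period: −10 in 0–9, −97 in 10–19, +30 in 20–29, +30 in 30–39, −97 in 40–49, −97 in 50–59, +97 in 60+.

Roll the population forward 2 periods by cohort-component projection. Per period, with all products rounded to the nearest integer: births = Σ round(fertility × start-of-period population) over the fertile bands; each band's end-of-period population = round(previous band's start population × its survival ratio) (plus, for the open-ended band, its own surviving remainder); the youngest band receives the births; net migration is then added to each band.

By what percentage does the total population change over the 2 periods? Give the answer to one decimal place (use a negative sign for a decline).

-7.0

Let band 1 be 0–9 through band 7 = 60+.
— Period 1 —
Births: 390 × 0.202 = 79, 1200 × 0.272 = 326, 1550 × 0.527 = 817 — total 1222
Band 2: 1020 × 0.963 = 982
Band 3: 1160 × 0.964 = 1118
Band 4: 390 × 0.954 = 372
Band 5: 1200 × 0.947 = 1136
Band 6: 1550 × 0.929 = 1440
Band 7: 1470 × 0.958 + 890 × 0.355 = 1408 + 316 = 1724
Net migration: Band 1 − 10 → 1212; Band 2 − 97 → 885; Band 3 + 30 → 1148; Band 4 + 30 → 402; Band 5 − 97 → 1039; Band 6 − 97 → 1343; Band 7 + 97 → 1821
Giving 1212 / 885 / 1148 / 402 / 1039 / 1343 / 1821.
— Period 2 —
Births: 1148 × 0.202 = 232, 402 × 0.272 = 109, 1039 × 0.527 = 548 — total 889
Band 2: 1212 × 0.963 = 1167
Band 3: 885 × 0.964 = 853
Band 4: 1148 × 0.954 = 1095
Band 5: 402 × 0.947 = 381
Band 6: 1039 × 0.929 = 965
Band 7: 1343 × 0.958 + 1821 × 0.355 = 1287 + 646 = 1933
Net migration: Band 1 − 10 → 879; Band 2 − 97 → 1070; Band 3 + 30 → 883; Band 4 + 30 → 1125; Band 5 − 97 → 284; Band 6 − 97 → 868; Band 7 + 97 → 2030
Giving 879 / 1070 / 883 / 1125 / 284 / 868 / 2030.
Total: 7680 → 7139; change = -541; percentage change = -7.0%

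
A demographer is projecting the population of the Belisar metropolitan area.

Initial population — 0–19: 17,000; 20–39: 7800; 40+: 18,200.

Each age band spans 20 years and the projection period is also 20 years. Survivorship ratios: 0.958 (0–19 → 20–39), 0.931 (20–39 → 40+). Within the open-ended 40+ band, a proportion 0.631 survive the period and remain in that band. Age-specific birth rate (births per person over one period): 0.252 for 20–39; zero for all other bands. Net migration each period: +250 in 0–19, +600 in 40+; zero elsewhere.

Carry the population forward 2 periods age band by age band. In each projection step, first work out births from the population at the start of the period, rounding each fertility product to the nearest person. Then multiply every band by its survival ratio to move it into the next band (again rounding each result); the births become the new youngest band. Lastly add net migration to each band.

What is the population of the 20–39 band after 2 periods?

Let band 1 be 0–19 through band 3 = 40+.
Period 1:
Births: 7800 × 0.252 = 1966
Band 2: 17000 × 0.958 = 16286
Band 3: 7800 × 0.931 + 18200 × 0.631 = 7262 + 11484 = 18746
Net migration: Band 1 + 250 → 2216; Band 3 + 600 → 19346
Giving 2216 / 16286 / 19346.
Period 2:
Births: 16286 × 0.252 = 4104
Band 2: 2216 × 0.958 = 2123
Band 3: 16286 × 0.931 + 19346 × 0.631 = 15162 + 12207 = 27369
Net migration: Band 1 + 250 → 4354; Band 3 + 600 → 27969
Giving 4354 / 2123 / 27969.

2123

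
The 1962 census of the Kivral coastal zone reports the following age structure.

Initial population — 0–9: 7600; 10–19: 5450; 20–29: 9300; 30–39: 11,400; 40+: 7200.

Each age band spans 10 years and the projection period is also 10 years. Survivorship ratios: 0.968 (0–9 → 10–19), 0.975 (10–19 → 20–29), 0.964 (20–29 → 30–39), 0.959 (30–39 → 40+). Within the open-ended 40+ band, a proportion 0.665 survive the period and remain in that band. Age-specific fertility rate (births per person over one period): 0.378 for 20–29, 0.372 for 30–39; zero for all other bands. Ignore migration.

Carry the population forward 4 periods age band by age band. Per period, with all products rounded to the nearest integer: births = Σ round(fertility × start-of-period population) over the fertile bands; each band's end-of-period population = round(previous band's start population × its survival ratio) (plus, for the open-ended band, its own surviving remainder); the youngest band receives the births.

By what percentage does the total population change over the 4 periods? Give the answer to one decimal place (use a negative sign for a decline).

After projecting period 1:
Births: 9300 × 0.378 = 3515, 11400 × 0.372 = 4241 — total 7756
10–19: 7600 × 0.968 = 7357
20–29: 5450 × 0.975 = 5314
30–39: 9300 × 0.964 = 8965
40+: 11400 × 0.959 + 7200 × 0.665 = 10933 + 4788 = 15721
End of period: [7756, 7357, 5314, 8965, 15721]
After projecting period 2:
Births: 5314 × 0.378 = 2009, 8965 × 0.372 = 3335 — total 5344
10–19: 7756 × 0.968 = 7508
20–29: 7357 × 0.975 = 7173
30–39: 5314 × 0.964 = 5123
40+: 8965 × 0.959 + 15721 × 0.665 = 8597 + 10454 = 19051
End of period: [5344, 7508, 7173, 5123, 19051]
After projecting period 3:
Births: 7173 × 0.378 = 2711, 5123 × 0.372 = 1906 — total 4617
10–19: 5344 × 0.968 = 5173
20–29: 7508 × 0.975 = 7320
30–39: 7173 × 0.964 = 6915
40+: 5123 × 0.959 + 19051 × 0.665 = 4913 + 12669 = 17582
End of period: [4617, 5173, 7320, 6915, 17582]
After projecting period 4:
Births: 7320 × 0.378 = 2767, 6915 × 0.372 = 2572 — total 5339
10–19: 4617 × 0.968 = 4469
20–29: 5173 × 0.975 = 5044
30–39: 7320 × 0.964 = 7056
40+: 6915 × 0.959 + 17582 × 0.665 = 6631 + 11692 = 18323
End of period: [5339, 4469, 5044, 7056, 18323]
Total: 40950 → 40231; change = -719; percentage change = -1.8%

-1.8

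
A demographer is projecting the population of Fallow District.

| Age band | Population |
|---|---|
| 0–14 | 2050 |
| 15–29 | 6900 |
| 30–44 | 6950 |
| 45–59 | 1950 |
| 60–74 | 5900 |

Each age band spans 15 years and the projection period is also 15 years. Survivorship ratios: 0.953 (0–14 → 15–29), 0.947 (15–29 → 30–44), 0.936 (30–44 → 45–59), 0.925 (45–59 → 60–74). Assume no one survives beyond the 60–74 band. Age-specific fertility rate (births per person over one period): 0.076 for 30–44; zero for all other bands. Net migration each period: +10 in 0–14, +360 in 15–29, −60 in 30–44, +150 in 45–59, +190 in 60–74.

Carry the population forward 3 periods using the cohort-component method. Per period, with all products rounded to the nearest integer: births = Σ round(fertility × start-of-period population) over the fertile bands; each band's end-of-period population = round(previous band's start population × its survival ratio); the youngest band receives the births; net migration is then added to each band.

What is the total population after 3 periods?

Let band 1 be 0–14 through band 5 = 60–74.
After projecting period 1:
Births: 6950 × 0.076 = 528
Band 2: 2050 × 0.953 = 1954
Band 3: 6900 × 0.947 = 6534
Band 4: 6950 × 0.936 = 6505
Band 5: 1950 × 0.925 = 1804
Net migration: Band 1 + 10 → 538; Band 2 + 360 → 2314; Band 3 − 60 → 6474; Band 4 + 150 → 6655; Band 5 + 190 → 1994
Population now: 0–14=538, 15–29=2314, 30–44=6474, 45–59=6655, 60–74=1994
After projecting period 2:
Births: 6474 × 0.076 = 492
Band 2: 538 × 0.953 = 513
Band 3: 2314 × 0.947 = 2191
Band 4: 6474 × 0.936 = 6060
Band 5: 6655 × 0.925 = 6156
Net migration: Band 1 + 10 → 502; Band 2 + 360 → 873; Band 3 − 60 → 2131; Band 4 + 150 → 6210; Band 5 + 190 → 6346
Population now: 0–14=502, 15–29=873, 30–44=2131, 45–59=6210, 60–74=6346
After projecting period 3:
Births: 2131 × 0.076 = 162
Band 2: 502 × 0.953 = 478
Band 3: 873 × 0.947 = 827
Band 4: 2131 × 0.936 = 1995
Band 5: 6210 × 0.925 = 5744
Net migration: Band 1 + 10 → 172; Band 2 + 360 → 838; Band 3 − 60 → 767; Band 4 + 150 → 2145; Band 5 + 190 → 5934
Population now: 0–14=172, 15–29=838, 30–44=767, 45–59=2145, 60–74=5934
Total after period 3: 172 + 838 + 767 + 2145 + 5934 = 9856

9856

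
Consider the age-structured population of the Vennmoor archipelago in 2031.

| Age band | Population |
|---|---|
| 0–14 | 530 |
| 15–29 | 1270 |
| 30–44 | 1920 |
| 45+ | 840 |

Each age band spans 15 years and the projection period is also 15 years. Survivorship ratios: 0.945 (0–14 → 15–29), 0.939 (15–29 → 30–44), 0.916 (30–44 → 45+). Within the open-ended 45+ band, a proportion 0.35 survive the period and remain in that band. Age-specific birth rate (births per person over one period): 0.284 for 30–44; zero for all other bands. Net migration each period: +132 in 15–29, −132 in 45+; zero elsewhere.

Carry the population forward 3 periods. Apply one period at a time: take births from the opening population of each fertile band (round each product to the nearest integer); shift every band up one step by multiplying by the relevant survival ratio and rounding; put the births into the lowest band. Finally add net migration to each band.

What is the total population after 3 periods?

(Groups numbered youngest = 1 to oldest = 4.)
Period 1:
Births: 1920 × 0.284 = 545
Group 2: 530 × 0.945 = 501
Group 3: 1270 × 0.939 = 1193
Group 4: 1920 × 0.916 + 840 × 0.35 = 1759 + 294 = 2053
Net migration: Group 2 + 132 → 633; Group 4 − 132 → 1921
→ [545, 633, 1193, 1921]
Period 2:
Births: 1193 × 0.284 = 339
Group 2: 545 × 0.945 = 515
Group 3: 633 × 0.939 = 594
Group 4: 1193 × 0.916 + 1921 × 0.35 = 1093 + 672 = 1765
Net migration: Group 2 + 132 → 647; Group 4 − 132 → 1633
→ [339, 647, 594, 1633]
Period 3:
Births: 594 × 0.284 = 169
Group 2: 339 × 0.945 = 320
Group 3: 647 × 0.939 = 608
Group 4: 594 × 0.916 + 1633 × 0.35 = 544 + 572 = 1116
Net migration: Group 2 + 132 → 452; Group 4 − 132 → 984
→ [169, 452, 608, 984]
Total after period 3: 169 + 452 + 608 + 984 = 2213

2213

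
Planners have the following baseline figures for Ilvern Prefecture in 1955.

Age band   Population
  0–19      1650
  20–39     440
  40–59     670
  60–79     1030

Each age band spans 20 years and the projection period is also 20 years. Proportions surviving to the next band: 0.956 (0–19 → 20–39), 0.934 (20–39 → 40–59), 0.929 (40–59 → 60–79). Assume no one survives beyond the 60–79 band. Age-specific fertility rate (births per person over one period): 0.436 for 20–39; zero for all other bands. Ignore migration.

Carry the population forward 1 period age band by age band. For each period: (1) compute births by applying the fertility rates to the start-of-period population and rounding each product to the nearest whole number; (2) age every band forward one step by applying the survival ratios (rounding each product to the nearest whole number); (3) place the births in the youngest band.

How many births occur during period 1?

192

Period 1:
Births: 440 * 0.436 = 192
20–39: 1650 * 0.956 = 1577
40–59: 440 * 0.934 = 411
60–79: 670 * 0.929 = 622
→ [192, 1577, 411, 622]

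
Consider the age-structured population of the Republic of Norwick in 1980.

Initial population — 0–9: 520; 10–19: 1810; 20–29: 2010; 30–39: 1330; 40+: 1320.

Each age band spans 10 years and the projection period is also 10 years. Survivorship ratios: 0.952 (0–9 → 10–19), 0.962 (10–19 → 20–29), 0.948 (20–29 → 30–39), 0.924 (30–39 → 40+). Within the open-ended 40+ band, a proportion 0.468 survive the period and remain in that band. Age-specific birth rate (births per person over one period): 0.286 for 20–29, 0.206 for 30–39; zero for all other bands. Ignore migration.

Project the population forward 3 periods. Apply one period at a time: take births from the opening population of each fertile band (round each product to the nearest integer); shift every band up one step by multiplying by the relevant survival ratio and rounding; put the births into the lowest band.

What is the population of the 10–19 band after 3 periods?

847

[period 1]
Births: 2010 × 0.286 = 575, 1330 × 0.206 = 274 → 849
10–19: 520 × 0.952 = 495
20–29: 1810 × 0.962 = 1741
30–39: 2010 × 0.948 = 1905
40+: 1330 × 0.924 + 1320 × 0.468 = 1229 + 618 = 1847
End of period: [849, 495, 1741, 1905, 1847]
[period 2]
Births: 1741 × 0.286 = 498, 1905 × 0.206 = 392 → 890
10–19: 849 × 0.952 = 808
20–29: 495 × 0.962 = 476
30–39: 1741 × 0.948 = 1650
40+: 1905 × 0.924 + 1847 × 0.468 = 1760 + 864 = 2624
End of period: [890, 808, 476, 1650, 2624]
[period 3]
Births: 476 × 0.286 = 136, 1650 × 0.206 = 340 → 476
10–19: 890 × 0.952 = 847
20–29: 808 × 0.962 = 777
30–39: 476 × 0.948 = 451
40+: 1650 × 0.924 + 2624 × 0.468 = 1525 + 1228 = 2753
End of period: [476, 847, 777, 451, 2753]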